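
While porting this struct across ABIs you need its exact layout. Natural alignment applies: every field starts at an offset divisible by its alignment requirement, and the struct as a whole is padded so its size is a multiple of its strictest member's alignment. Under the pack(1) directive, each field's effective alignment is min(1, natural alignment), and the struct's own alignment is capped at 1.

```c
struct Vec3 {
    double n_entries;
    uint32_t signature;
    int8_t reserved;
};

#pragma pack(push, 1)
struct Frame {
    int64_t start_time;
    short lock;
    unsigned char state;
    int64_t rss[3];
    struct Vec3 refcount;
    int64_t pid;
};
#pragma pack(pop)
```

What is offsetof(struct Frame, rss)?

Vec3: 0..8  n_entries  (8B, 8-aligned); 8..12  signature  (4B, 4-aligned); 12..13  reserved  (1B, 1-aligned); 13..16  -- tail padding (3B); sizeof = 16, alignof = 8
0..8  start_time  (8B, 1-aligned)
8..10  lock  (2B, 1-aligned)
10..11  state  (1B, 1-aligned)
11..35  rss  (24B, 1-aligned)

11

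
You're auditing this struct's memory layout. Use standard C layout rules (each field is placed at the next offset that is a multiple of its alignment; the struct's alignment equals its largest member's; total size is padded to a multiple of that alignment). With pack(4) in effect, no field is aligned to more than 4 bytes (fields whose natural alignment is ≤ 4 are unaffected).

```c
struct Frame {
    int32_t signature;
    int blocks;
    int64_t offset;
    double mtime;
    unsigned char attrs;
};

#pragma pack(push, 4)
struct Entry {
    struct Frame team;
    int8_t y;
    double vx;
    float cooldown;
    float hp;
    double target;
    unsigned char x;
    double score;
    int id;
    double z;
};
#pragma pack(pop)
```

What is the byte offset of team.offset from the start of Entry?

Frame: 0..4  signature  (4B, 4-aligned); 4..8  blocks  (4B, 4-aligned); 8..16  offset  (8B, 8-aligned); 16..24  mtime  (8B, 8-aligned); 24..25  attrs  (1B, 1-aligned); 25..32  -- tail padding (7B); sizeof = 32, alignof = 8
0..32  team  (32B, 4-aligned)
within Frame: offset at 8
0 + 8 = 8

8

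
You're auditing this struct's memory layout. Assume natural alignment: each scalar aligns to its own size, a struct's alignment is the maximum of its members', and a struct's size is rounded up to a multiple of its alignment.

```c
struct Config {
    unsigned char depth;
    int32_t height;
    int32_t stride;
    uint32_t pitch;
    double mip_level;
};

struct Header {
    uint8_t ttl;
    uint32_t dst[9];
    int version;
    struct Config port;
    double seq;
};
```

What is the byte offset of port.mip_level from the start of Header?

Config: @0: depth [1B, align 1] → 1; +3 pad (align 4); @4: height [4B, align 4] → 8; @8: stride [4B, align 4] → 12; @12: pitch [4B, align 4] → 16; @16: mip_level [8B, align 8] → 24; size 24, align 8
@0: ttl [1B, align 1] → 1
+3 pad (align 4)
@4: dst [36B, align 4] → 40
@40: version [4B, align 4] → 44
+4 pad (align 8)
@48: port [24B, align 8] → 72
within Config: mip_level at 16
48 + 16 = 64

64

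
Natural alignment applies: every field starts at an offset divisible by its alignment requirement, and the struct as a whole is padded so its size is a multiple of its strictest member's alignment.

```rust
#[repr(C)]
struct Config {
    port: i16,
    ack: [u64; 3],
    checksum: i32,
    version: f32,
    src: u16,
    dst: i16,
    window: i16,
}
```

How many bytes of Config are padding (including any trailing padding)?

port at 0 (size 2, align 2) → ends 2
pad 6 to align 8 for ack
ack at 8 (size 24, align 8) → ends 32
checksum at 32 (size 4, align 4) → ends 36
version at 36 (size 4, align 4) → ends 40
src at 40 (size 2, align 2) → ends 42
dst at 42 (size 2, align 2) → ends 44
window at 44 (size 2, align 2) → ends 46
tail pad 2 to reach multiple of 8
total 48 bytes, alignment 8
data bytes 40, size 48 → padding 8

8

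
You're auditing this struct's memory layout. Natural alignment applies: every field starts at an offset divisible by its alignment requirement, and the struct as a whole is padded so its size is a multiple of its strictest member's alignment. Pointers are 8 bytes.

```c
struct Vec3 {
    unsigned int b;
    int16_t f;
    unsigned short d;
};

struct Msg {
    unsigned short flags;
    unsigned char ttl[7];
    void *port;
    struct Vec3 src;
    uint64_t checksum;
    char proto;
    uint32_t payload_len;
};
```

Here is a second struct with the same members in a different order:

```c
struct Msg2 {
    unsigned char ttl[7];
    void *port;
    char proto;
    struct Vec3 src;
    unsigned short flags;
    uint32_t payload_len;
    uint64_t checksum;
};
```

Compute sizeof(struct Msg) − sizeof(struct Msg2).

0

Vec3: 0..4  b  (4B, 4-aligned); 4..6  f  (2B, 2-aligned); 6..8  d  (2B, 2-aligned); sizeof = 8, alignof = 4
0..2  flags  (2B, 2-aligned)
2..9  ttl  (7B, 1-aligned)
9..16  -- padding (7B)
16..24  port  (8B, 8-aligned)
24..32  src  (8B, 4-aligned)
32..40  checksum  (8B, 8-aligned)
40..41  proto  (1B, 1-aligned)
41..44  -- padding (3B)
44..48  payload_len  (4B, 4-aligned)
sizeof = 48, alignof = 8
— Msg2 —
0..7  ttl  (7B, 1-aligned)
7..8  -- padding (1B)
8..16  port  (8B, 8-aligned)
16..17  proto  (1B, 1-aligned)
17..20  -- padding (3B)
20..28  src  (8B, 4-aligned)
28..30  flags  (2B, 2-aligned)
30..32  -- padding (2B)
32..36  payload_len  (4B, 4-aligned)
36..40  -- padding (4B)
40..48  checksum  (8B, 8-aligned)
sizeof = 48, alignof = 8
48 − 48 = 0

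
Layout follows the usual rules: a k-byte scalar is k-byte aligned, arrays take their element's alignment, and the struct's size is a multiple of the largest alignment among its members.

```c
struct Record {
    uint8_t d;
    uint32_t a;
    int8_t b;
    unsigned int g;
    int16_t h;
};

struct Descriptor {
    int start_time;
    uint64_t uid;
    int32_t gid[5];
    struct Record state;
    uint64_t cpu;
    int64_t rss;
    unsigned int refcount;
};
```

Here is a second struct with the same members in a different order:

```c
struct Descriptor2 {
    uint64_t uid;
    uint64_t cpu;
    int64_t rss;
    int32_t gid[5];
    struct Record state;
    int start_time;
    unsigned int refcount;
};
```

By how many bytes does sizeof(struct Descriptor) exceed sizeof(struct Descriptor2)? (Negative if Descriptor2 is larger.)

8

Record: d at 0 (size 1, align 1) → ends 1; pad 3 to align 4 for a; a at 4 (size 4, align 4) → ends 8; b at 8 (size 1, align 1) → ends 9; pad 3 to align 4 for g; g at 12 (size 4, align 4) → ends 16; h at 16 (size 2, align 2) → ends 18; tail pad 2 to reach multiple of 4; total 20 bytes, alignment 4
start_time at 0 (size 4, align 4) → ends 4
pad 4 to align 8 for uid
uid at 8 (size 8, align 8) → ends 16
gid at 16 (size 20, align 4) → ends 36
state at 36 (size 20, align 4) → ends 56
cpu at 56 (size 8, align 8) → ends 64
rss at 64 (size 8, align 8) → ends 72
refcount at 72 (size 4, align 4) → ends 76
tail pad 4 to reach multiple of 8
total 80 bytes, alignment 8
— Descriptor2 —
uid at 0 (size 8, align 8) → ends 8
cpu at 8 (size 8, align 8) → ends 16
rss at 16 (size 8, align 8) → ends 24
gid at 24 (size 20, align 4) → ends 44
state at 44 (size 20, align 4) → ends 64
start_time at 64 (size 4, align 4) → ends 68
refcount at 68 (size 4, align 4) → ends 72
total 72 bytes, alignment 8
80 − 72 = 8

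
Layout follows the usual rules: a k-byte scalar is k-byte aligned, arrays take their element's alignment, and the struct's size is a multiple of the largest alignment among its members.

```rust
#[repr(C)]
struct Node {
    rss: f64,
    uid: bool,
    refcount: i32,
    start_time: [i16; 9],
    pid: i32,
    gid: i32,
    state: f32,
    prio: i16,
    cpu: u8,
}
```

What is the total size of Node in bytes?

@0: rss [8B, align 8] → 8
@8: uid [1B, align 1] → 9
+3 pad (align 4)
@12: refcount [4B, align 4] → 16
@16: start_time [18B, align 2] → 34
+2 pad (align 4)
@36: pid [4B, align 4] → 40
@40: gid [4B, align 4] → 44
@44: state [4B, align 4] → 48
@48: prio [2B, align 2] → 50
@50: cpu [1B, align 1] → 51
+5 tail pad (align 8)
size 56, align 8

56 bytes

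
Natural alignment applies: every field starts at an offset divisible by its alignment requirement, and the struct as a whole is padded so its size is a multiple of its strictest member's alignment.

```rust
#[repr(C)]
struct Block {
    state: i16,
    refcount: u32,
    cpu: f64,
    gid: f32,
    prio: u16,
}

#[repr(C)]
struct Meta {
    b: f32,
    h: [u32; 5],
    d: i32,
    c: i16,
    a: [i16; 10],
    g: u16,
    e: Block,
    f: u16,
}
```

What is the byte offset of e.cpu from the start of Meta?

Block: state at 0 (size 2, align 2) → ends 2; pad 2 to align 4 for refcount; refcount at 4 (size 4, align 4) → ends 8; cpu at 8 (size 8, align 8) → ends 16; gid at 16 (size 4, align 4) → ends 20; prio at 20 (size 2, align 2) → ends 22; tail pad 2 to reach multiple of 8; total 24 bytes, alignment 8
b at 0 (size 4, align 4) → ends 4
h at 4 (size 20, align 4) → ends 24
d at 24 (size 4, align 4) → ends 28
c at 28 (size 2, align 2) → ends 30
a at 30 (size 20, align 2) → ends 50
g at 50 (size 2, align 2) → ends 52
pad 4 to align 8 for e
e at 56 (size 24, align 8) → ends 80
within Block: cpu at 8
56 + 8 = 64

64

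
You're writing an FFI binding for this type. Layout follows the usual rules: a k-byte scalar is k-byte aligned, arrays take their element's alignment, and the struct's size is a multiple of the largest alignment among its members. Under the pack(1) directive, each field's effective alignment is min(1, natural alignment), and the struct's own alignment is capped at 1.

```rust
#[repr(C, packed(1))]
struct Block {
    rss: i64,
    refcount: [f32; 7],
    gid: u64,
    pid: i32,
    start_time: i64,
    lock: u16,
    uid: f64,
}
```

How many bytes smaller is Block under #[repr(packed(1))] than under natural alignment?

14

natural layout:
  rss at 0 (size 8, align 8) → ends 8
  refcount at 8 (size 28, align 4) → ends 36
  pad 4 to align 8 for gid
  gid at 40 (size 8, align 8) → ends 48
  pid at 48 (size 4, align 4) → ends 52
  pad 4 to align 8 for start_time
  start_time at 56 (size 8, align 8) → ends 64
  lock at 64 (size 2, align 2) → ends 66
  pad 6 to align 8 for uid
  uid at 72 (size 8, align 8) → ends 80
  total 80 bytes, alignment 8
packed(1) layout:
  rss at 0 (size 8, align 1) → ends 8
  refcount at 8 (size 28, align 1) → ends 36
  gid at 36 (size 8, align 1) → ends 44
  pid at 44 (size 4, align 1) → ends 48
  start_time at 48 (size 8, align 1) → ends 56
  lock at 56 (size 2, align 1) → ends 58
  uid at 58 (size 8, align 1) → ends 66
  total 66 bytes, alignment 1
80 − 66 = 14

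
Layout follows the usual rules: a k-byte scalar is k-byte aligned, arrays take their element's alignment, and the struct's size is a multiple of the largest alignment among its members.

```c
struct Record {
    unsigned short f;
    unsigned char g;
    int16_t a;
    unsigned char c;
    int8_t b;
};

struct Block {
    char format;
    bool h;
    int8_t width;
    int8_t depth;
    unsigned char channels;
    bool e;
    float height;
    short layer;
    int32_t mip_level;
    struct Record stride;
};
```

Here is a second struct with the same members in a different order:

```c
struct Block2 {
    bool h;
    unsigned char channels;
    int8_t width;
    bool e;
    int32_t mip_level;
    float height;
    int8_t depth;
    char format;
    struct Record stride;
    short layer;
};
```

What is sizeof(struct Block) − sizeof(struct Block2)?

Record: @0: f [2B, align 2] → 2; @2: g [1B, align 1] → 3; +1 pad (align 2); @4: a [2B, align 2] → 6; @6: c [1B, align 1] → 7; @7: b [1B, align 1] → 8; size 8, align 2
@0: format [1B, align 1] → 1
@1: h [1B, align 1] → 2
@2: width [1B, align 1] → 3
@3: depth [1B, align 1] → 4
@4: channels [1B, align 1] → 5
@5: e [1B, align 1] → 6
+2 pad (align 4)
@8: height [4B, align 4] → 12
@12: layer [2B, align 2] → 14
+2 pad (align 4)
@16: mip_level [4B, align 4] → 20
@20: stride [8B, align 2] → 28
size 28, align 4
— Block2 —
@0: h [1B, align 1] → 1
@1: channels [1B, align 1] → 2
@2: width [1B, align 1] → 3
@3: e [1B, align 1] → 4
@4: mip_level [4B, align 4] → 8
@8: height [4B, align 4] → 12
@12: depth [1B, align 1] → 13
@13: format [1B, align 1] → 14
@14: stride [8B, align 2] → 22
@22: layer [2B, align 2] → 24
size 24, align 4
28 − 24 = 4

4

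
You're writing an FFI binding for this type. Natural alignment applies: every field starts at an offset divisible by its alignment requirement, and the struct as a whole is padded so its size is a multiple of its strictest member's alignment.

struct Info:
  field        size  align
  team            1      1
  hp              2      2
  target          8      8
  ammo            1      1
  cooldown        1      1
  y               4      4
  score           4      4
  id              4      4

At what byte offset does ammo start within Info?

16

team at 0 (size 1, align 1) → ends 1
pad 1 to align 2 for hp
hp at 2 (size 2, align 2) → ends 4
pad 4 to align 8 for target
target at 8 (size 8, align 8) → ends 16
ammo at 16 (size 1, align 1) → ends 17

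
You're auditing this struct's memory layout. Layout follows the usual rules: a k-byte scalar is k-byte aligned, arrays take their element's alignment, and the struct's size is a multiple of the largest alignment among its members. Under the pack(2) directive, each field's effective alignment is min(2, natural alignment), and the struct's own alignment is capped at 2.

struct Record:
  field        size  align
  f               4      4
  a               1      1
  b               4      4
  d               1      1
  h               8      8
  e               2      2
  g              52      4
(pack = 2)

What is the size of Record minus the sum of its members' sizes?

2

@0: f [4B, align 2] → 4
@4: a [1B, align 1] → 5
+1 pad (align 2)
@6: b [4B, align 2] → 10
@10: d [1B, align 1] → 11
+1 pad (align 2)
@12: h [8B, align 2] → 20
@20: e [2B, align 2] → 22
@22: g [52B, align 2] → 74
size 74, align 2
data bytes 72, size 74 → padding 2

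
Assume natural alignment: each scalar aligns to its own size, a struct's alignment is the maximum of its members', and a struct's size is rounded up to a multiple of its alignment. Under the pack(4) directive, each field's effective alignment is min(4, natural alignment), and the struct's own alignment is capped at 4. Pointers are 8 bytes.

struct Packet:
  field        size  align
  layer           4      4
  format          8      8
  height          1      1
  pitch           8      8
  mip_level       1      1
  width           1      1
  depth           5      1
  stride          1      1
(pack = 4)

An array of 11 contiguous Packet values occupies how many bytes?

352

layer at 0 (size 4, align 4) → ends 4
format at 4 (size 8, align 4) → ends 12
height at 12 (size 1, align 1) → ends 13
pad 3 to align 4 for pitch
pitch at 16 (size 8, align 4) → ends 24
mip_level at 24 (size 1, align 1) → ends 25
width at 25 (size 1, align 1) → ends 26
depth at 26 (size 5, align 1) → ends 31
stride at 31 (size 1, align 1) → ends 32
total 32 bytes, alignment 4
array of 11: 11 × 32 = 352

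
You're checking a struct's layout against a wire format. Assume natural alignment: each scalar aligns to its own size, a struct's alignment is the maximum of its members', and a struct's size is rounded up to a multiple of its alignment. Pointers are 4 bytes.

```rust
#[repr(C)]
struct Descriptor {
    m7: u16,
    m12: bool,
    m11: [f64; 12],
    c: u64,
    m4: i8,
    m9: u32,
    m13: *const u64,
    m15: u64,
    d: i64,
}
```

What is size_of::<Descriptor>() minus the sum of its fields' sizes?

m7 at 0 (size 2, align 2) → ends 2
m12 at 2 (size 1, align 1) → ends 3
pad 5 to align 8 for m11
m11 at 8 (size 96, align 8) → ends 104
c at 104 (size 8, align 8) → ends 112
m4 at 112 (size 1, align 1) → ends 113
pad 3 to align 4 for m9
m9 at 116 (size 4, align 4) → ends 120
m13 at 120 (size 4, align 4) → ends 124
pad 4 to align 8 for m15
m15 at 128 (size 8, align 8) → ends 136
d at 136 (size 8, align 8) → ends 144
total 144 bytes, alignment 8
data bytes 132, size 144 → padding 12

12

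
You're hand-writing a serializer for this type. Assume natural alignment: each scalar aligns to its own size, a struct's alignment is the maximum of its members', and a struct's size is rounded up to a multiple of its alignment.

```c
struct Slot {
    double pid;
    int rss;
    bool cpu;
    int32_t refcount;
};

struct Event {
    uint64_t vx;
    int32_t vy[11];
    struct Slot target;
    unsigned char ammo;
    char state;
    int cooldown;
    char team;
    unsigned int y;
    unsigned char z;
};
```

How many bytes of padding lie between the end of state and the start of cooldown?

2

Slot: pid at 0 (size 8, align 8) → ends 8; rss at 8 (size 4, align 4) → ends 12; cpu at 12 (size 1, align 1) → ends 13; pad 3 to align 4 for refcount; refcount at 16 (size 4, align 4) → ends 20; tail pad 4 to reach multiple of 8; total 24 bytes, alignment 8
vx at 0 (size 8, align 8) → ends 8
vy at 8 (size 44, align 4) → ends 52
pad 4 to align 8 for target
target at 56 (size 24, align 8) → ends 80
ammo at 80 (size 1, align 1) → ends 81
state at 81 (size 1, align 1) → ends 82
pad 2 to align 4 for cooldown
cooldown at 84 (size 4, align 4) → ends 88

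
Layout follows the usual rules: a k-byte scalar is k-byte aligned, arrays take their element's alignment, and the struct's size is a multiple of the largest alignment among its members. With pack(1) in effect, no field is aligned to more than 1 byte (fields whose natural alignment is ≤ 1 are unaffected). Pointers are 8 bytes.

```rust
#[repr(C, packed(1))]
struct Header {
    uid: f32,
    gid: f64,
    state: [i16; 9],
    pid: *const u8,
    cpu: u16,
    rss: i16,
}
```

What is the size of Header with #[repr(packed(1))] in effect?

42

0..4  uid  (4B, 1-aligned)
4..12  gid  (8B, 1-aligned)
12..30  state  (18B, 1-aligned)
30..38  pid  (8B, 1-aligned)
38..40  cpu  (2B, 1-aligned)
40..42  rss  (2B, 1-aligned)
sizeof = 42, alignof = 1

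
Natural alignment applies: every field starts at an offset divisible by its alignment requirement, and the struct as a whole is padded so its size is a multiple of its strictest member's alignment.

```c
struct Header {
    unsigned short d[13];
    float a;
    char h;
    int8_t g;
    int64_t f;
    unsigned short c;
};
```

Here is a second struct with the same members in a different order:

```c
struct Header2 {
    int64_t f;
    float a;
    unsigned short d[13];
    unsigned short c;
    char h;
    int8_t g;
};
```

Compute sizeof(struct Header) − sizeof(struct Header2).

8

d at 0 (size 26, align 2) → ends 26
pad 2 to align 4 for a
a at 28 (size 4, align 4) → ends 32
h at 32 (size 1, align 1) → ends 33
g at 33 (size 1, align 1) → ends 34
pad 6 to align 8 for f
f at 40 (size 8, align 8) → ends 48
c at 48 (size 2, align 2) → ends 50
tail pad 6 to reach multiple of 8
total 56 bytes, alignment 8
— Header2 —
f at 0 (size 8, align 8) → ends 8
a at 8 (size 4, align 4) → ends 12
d at 12 (size 26, align 2) → ends 38
c at 38 (size 2, align 2) → ends 40
h at 40 (size 1, align 1) → ends 41
g at 41 (size 1, align 1) → ends 42
tail pad 6 to reach multiple of 8
total 48 bytes, alignment 8
56 − 48 = 8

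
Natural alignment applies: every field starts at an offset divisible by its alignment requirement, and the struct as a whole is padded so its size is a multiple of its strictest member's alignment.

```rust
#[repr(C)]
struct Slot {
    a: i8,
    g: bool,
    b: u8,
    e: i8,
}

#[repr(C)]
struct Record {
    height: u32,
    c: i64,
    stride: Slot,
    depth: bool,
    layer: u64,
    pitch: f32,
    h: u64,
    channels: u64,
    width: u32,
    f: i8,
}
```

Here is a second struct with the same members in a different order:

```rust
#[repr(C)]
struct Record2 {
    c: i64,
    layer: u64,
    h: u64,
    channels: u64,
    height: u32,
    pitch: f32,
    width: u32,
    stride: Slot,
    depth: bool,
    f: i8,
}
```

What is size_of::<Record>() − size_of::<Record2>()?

8

Slot: 0..1  a  (1B, 1-aligned); 1..2  g  (1B, 1-aligned); 2..3  b  (1B, 1-aligned); 3..4  e  (1B, 1-aligned); sizeof = 4, alignof = 1
0..4  height  (4B, 4-aligned)
4..8  -- padding (4B)
8..16  c  (8B, 8-aligned)
16..20  stride  (4B, 1-aligned)
20..21  depth  (1B, 1-aligned)
21..24  -- padding (3B)
24..32  layer  (8B, 8-aligned)
32..36  pitch  (4B, 4-aligned)
36..40  -- padding (4B)
40..48  h  (8B, 8-aligned)
48..56  channels  (8B, 8-aligned)
56..60  width  (4B, 4-aligned)
60..61  f  (1B, 1-aligned)
61..64  -- tail padding (3B)
sizeof = 64, alignof = 8
— Record2 —
0..8  c  (8B, 8-aligned)
8..16  layer  (8B, 8-aligned)
16..24  h  (8B, 8-aligned)
24..32  channels  (8B, 8-aligned)
32..36  height  (4B, 4-aligned)
36..40  pitch  (4B, 4-aligned)
40..44  width  (4B, 4-aligned)
44..48  stride  (4B, 1-aligned)
48..49  depth  (1B, 1-aligned)
49..50  f  (1B, 1-aligned)
50..56  -- tail padding (6B)
sizeof = 56, alignof = 8
64 − 56 = 8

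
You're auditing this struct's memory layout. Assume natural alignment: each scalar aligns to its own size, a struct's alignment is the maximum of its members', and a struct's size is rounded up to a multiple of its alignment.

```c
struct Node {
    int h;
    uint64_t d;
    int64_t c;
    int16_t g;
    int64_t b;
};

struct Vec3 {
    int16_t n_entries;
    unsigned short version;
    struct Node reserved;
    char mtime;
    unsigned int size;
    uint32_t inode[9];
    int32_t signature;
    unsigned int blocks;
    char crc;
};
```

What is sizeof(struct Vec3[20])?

Node: h at 0 (size 4, align 4) → ends 4; pad 4 to align 8 for d; d at 8 (size 8, align 8) → ends 16; c at 16 (size 8, align 8) → ends 24; g at 24 (size 2, align 2) → ends 26; pad 6 to align 8 for b; b at 32 (size 8, align 8) → ends 40; total 40 bytes, alignment 8
n_entries at 0 (size 2, align 2) → ends 2
version at 2 (size 2, align 2) → ends 4
pad 4 to align 8 for reserved
reserved at 8 (size 40, align 8) → ends 48
mtime at 48 (size 1, align 1) → ends 49
pad 3 to align 4 for size
size at 52 (size 4, align 4) → ends 56
inode at 56 (size 36, align 4) → ends 92
signature at 92 (size 4, align 4) → ends 96
blocks at 96 (size 4, align 4) → ends 100
crc at 100 (size 1, align 1) → ends 101
tail pad 3 to reach multiple of 8
total 104 bytes, alignment 8
array of 20: 20 × 104 = 2080

2080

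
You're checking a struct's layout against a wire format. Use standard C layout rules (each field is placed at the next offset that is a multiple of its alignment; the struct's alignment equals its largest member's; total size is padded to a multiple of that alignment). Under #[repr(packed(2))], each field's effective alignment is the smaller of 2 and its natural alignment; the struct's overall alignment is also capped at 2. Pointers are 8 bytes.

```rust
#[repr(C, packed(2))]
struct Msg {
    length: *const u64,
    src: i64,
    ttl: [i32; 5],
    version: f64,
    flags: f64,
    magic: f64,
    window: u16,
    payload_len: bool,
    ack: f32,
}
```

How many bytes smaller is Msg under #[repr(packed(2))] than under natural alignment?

4

natural layout:
  0..8  length  (8B, 8-aligned)
  8..16  src  (8B, 8-aligned)
  16..36  ttl  (20B, 4-aligned)
  36..40  -- padding (4B)
  40..48  version  (8B, 8-aligned)
  48..56  flags  (8B, 8-aligned)
  56..64  magic  (8B, 8-aligned)
  64..66  window  (2B, 2-aligned)
  66..67  payload_len  (1B, 1-aligned)
  67..68  -- padding (1B)
  68..72  ack  (4B, 4-aligned)
  sizeof = 72, alignof = 8
packed(2) layout:
  0..8  length  (8B, 2-aligned)
  8..16  src  (8B, 2-aligned)
  16..36  ttl  (20B, 2-aligned)
  36..44  version  (8B, 2-aligned)
  44..52  flags  (8B, 2-aligned)
  52..60  magic  (8B, 2-aligned)
  60..62  window  (2B, 2-aligned)
  62..63  payload_len  (1B, 1-aligned)
  63..64  -- padding (1B)
  64..68  ack  (4B, 2-aligned)
  sizeof = 68, alignof = 2
72 − 68 = 4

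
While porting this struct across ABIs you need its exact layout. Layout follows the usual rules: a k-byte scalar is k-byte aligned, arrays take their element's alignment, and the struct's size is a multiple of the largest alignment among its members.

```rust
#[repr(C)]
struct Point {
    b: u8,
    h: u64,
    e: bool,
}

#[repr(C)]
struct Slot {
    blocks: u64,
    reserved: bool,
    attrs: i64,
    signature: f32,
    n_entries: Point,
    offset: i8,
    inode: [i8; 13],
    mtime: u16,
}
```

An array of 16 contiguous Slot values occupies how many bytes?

Point: b at 0 (size 1, align 1) → ends 1; pad 7 to align 8 for h; h at 8 (size 8, align 8) → ends 16; e at 16 (size 1, align 1) → ends 17; tail pad 7 to reach multiple of 8; total 24 bytes, alignment 8
blocks at 0 (size 8, align 8) → ends 8
reserved at 8 (size 1, align 1) → ends 9
pad 7 to align 8 for attrs
attrs at 16 (size 8, align 8) → ends 24
signature at 24 (size 4, align 4) → ends 28
pad 4 to align 8 for n_entries
n_entries at 32 (size 24, align 8) → ends 56
offset at 56 (size 1, align 1) → ends 57
inode at 57 (size 13, align 1) → ends 70
mtime at 70 (size 2, align 2) → ends 72
total 72 bytes, alignment 8
array of 16: 16 × 72 = 1152

1152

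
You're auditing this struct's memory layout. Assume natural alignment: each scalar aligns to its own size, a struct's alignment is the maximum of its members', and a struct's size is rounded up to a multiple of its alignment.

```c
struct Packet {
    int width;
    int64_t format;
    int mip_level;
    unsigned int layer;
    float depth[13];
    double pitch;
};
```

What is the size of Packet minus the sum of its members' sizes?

8

@0: width [4B, align 4] → 4
+4 pad (align 8)
@8: format [8B, align 8] → 16
@16: mip_level [4B, align 4] → 20
@20: layer [4B, align 4] → 24
@24: depth [52B, align 4] → 76
+4 pad (align 8)
@80: pitch [8B, align 8] → 88
size 88, align 8
data bytes 80, size 88 → padding 8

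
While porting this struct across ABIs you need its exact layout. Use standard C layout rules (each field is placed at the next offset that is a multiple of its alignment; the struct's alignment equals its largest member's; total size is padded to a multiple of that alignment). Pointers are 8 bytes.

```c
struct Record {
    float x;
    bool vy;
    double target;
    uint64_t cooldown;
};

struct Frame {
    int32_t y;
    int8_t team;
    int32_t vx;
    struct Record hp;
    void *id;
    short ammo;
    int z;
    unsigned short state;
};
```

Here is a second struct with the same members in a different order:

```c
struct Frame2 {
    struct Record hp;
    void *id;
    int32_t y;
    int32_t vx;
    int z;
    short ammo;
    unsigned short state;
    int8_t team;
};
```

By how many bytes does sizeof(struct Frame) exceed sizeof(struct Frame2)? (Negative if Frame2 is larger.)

8

Record: @0: x [4B, align 4] → 4; @4: vy [1B, align 1] → 5; +3 pad (align 8); @8: target [8B, align 8] → 16; @16: cooldown [8B, align 8] → 24; size 24, align 8
@0: y [4B, align 4] → 4
@4: team [1B, align 1] → 5
+3 pad (align 4)
@8: vx [4B, align 4] → 12
+4 pad (align 8)
@16: hp [24B, align 8] → 40
@40: id [8B, align 8] → 48
@48: ammo [2B, align 2] → 50
+2 pad (align 4)
@52: z [4B, align 4] → 56
@56: state [2B, align 2] → 58
+6 tail pad (align 8)
size 64, align 8
— Frame2 —
@0: hp [24B, align 8] → 24
@24: id [8B, align 8] → 32
@32: y [4B, align 4] → 36
@36: vx [4B, align 4] → 40
@40: z [4B, align 4] → 44
@44: ammo [2B, align 2] → 46
@46: state [2B, align 2] → 48
@48: team [1B, align 1] → 49
+7 tail pad (align 8)
size 56, align 8
64 − 56 = 8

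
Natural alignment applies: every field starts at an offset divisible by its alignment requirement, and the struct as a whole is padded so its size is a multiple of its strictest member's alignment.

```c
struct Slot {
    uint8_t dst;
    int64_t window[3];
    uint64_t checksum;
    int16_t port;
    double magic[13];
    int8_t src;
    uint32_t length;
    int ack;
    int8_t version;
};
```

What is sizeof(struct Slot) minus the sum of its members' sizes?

@0: dst [1B, align 1] → 1
+7 pad (align 8)
@8: window [24B, align 8] → 32
@32: checksum [8B, align 8] → 40
@40: port [2B, align 2] → 42
+6 pad (align 8)
@48: magic [104B, align 8] → 152
@152: src [1B, align 1] → 153
+3 pad (align 4)
@156: length [4B, align 4] → 160
@160: ack [4B, align 4] → 164
@164: version [1B, align 1] → 165
+3 tail pad (align 8)
size 168, align 8
data bytes 149, size 168 → padding 19

19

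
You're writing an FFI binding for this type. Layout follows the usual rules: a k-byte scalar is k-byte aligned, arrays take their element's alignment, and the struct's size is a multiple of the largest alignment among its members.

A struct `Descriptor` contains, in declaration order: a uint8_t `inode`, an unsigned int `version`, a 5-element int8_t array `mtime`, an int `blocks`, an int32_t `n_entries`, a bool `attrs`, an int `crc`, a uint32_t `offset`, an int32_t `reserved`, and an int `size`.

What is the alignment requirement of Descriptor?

member alignments: inode=1, version=4, mtime=1, blocks=4, n_entries=4, attrs=1, crc=4, offset=4, reserved=4, size=4
max = 4

4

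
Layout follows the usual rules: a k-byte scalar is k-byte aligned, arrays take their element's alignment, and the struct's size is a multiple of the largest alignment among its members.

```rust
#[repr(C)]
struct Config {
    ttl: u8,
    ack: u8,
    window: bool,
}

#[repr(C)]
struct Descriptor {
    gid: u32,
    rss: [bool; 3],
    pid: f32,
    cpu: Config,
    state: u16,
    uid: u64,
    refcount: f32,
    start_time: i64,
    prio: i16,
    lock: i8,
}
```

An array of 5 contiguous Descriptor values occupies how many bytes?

280

Config: 0..1  ttl  (1B, 1-aligned); 1..2  ack  (1B, 1-aligned); 2..3  window  (1B, 1-aligned); sizeof = 3, alignof = 1
0..4  gid  (4B, 4-aligned)
4..7  rss  (3B, 1-aligned)
7..8  -- padding (1B)
8..12  pid  (4B, 4-aligned)
12..15  cpu  (3B, 1-aligned)
15..16  -- padding (1B)
16..18  state  (2B, 2-aligned)
18..24  -- padding (6B)
24..32  uid  (8B, 8-aligned)
32..36  refcount  (4B, 4-aligned)
36..40  -- padding (4B)
40..48  start_time  (8B, 8-aligned)
48..50  prio  (2B, 2-aligned)
50..51  lock  (1B, 1-aligned)
51..56  -- tail padding (5B)
sizeof = 56, alignof = 8
array of 5: 5 × 56 = 280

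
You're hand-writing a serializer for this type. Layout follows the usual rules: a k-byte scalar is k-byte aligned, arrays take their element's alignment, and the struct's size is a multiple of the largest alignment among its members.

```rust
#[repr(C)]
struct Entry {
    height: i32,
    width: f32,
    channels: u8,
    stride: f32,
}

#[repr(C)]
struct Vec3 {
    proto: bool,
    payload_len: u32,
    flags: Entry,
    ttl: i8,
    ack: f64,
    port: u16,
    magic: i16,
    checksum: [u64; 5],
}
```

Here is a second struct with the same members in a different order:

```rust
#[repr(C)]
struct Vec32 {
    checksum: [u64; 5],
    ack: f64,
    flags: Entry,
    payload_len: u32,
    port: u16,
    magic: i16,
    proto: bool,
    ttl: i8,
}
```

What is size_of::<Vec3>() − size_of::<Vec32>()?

Entry: height at 0 (size 4, align 4) → ends 4; width at 4 (size 4, align 4) → ends 8; channels at 8 (size 1, align 1) → ends 9; pad 3 to align 4 for stride; stride at 12 (size 4, align 4) → ends 16; total 16 bytes, alignment 4
proto at 0 (size 1, align 1) → ends 1
pad 3 to align 4 for payload_len
payload_len at 4 (size 4, align 4) → ends 8
flags at 8 (size 16, align 4) → ends 24
ttl at 24 (size 1, align 1) → ends 25
pad 7 to align 8 for ack
ack at 32 (size 8, align 8) → ends 40
port at 40 (size 2, align 2) → ends 42
magic at 42 (size 2, align 2) → ends 44
pad 4 to align 8 for checksum
checksum at 48 (size 40, align 8) → ends 88
total 88 bytes, alignment 8
— Vec32 —
checksum at 0 (size 40, align 8) → ends 40
ack at 40 (size 8, align 8) → ends 48
flags at 48 (size 16, align 4) → ends 64
payload_len at 64 (size 4, align 4) → ends 68
port at 68 (size 2, align 2) → ends 70
magic at 70 (size 2, align 2) → ends 72
proto at 72 (size 1, align 1) → ends 73
ttl at 73 (size 1, align 1) → ends 74
tail pad 6 to reach multiple of 8
total 80 bytes, alignment 8
88 − 80 = 8

8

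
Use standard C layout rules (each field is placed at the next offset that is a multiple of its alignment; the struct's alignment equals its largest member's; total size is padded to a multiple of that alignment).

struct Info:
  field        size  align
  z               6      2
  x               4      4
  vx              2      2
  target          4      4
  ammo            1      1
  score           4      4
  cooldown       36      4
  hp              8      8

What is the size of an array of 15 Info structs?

0..6  z  (6B, 2-aligned)
6..8  -- padding (2B)
8..12  x  (4B, 4-aligned)
12..14  vx  (2B, 2-aligned)
14..16  -- padding (2B)
16..20  target  (4B, 4-aligned)
20..21  ammo  (1B, 1-aligned)
21..24  -- padding (3B)
24..28  score  (4B, 4-aligned)
28..64  cooldown  (36B, 4-aligned)
64..72  hp  (8B, 8-aligned)
sizeof = 72, alignof = 8
array of 15: 15 × 72 = 1080

1080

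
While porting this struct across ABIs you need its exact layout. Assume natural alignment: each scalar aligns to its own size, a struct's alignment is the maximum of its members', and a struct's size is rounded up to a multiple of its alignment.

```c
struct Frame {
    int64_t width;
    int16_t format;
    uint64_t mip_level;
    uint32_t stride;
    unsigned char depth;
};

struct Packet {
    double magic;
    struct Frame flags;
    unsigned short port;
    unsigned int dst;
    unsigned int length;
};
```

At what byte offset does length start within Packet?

48

Frame: 0..8  width  (8B, 8-aligned); 8..10  format  (2B, 2-aligned); 10..16  -- padding (6B); 16..24  mip_level  (8B, 8-aligned); 24..28  stride  (4B, 4-aligned); 28..29  depth  (1B, 1-aligned); 29..32  -- tail padding (3B); sizeof = 32, alignof = 8
0..8  magic  (8B, 8-aligned)
8..40  flags  (32B, 8-aligned)
40..42  port  (2B, 2-aligned)
42..44  -- padding (2B)
44..48  dst  (4B, 4-aligned)
48..52  length  (4B, 4-aligned)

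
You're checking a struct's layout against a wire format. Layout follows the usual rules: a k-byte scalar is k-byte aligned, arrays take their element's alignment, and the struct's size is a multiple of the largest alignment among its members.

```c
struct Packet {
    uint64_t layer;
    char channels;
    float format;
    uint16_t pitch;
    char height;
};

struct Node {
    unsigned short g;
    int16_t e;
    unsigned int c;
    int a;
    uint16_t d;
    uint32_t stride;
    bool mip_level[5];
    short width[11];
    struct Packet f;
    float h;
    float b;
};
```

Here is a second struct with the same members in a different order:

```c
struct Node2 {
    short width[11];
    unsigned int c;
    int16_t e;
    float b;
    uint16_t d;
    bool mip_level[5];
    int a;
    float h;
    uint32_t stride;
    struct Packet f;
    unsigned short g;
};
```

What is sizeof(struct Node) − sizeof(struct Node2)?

Packet: @0: layer [8B, align 8] → 8; @8: channels [1B, align 1] → 9; +3 pad (align 4); @12: format [4B, align 4] → 16; @16: pitch [2B, align 2] → 18; @18: height [1B, align 1] → 19; +5 tail pad (align 8); size 24, align 8
@0: g [2B, align 2] → 2
@2: e [2B, align 2] → 4
@4: c [4B, align 4] → 8
@8: a [4B, align 4] → 12
@12: d [2B, align 2] → 14
+2 pad (align 4)
@16: stride [4B, align 4] → 20
@20: mip_level [5B, align 1] → 25
+1 pad (align 2)
@26: width [22B, align 2] → 48
@48: f [24B, align 8] → 72
@72: h [4B, align 4] → 76
@76: b [4B, align 4] → 80
size 80, align 8
— Node2 —
@0: width [22B, align 2] → 22
+2 pad (align 4)
@24: c [4B, align 4] → 28
@28: e [2B, align 2] → 30
+2 pad (align 4)
@32: b [4B, align 4] → 36
@36: d [2B, align 2] → 38
@38: mip_level [5B, align 1] → 43
+1 pad (align 4)
@44: a [4B, align 4] → 48
@48: h [4B, align 4] → 52
@52: stride [4B, align 4] → 56
@56: f [24B, align 8] → 80
@80: g [2B, align 2] → 82
+6 tail pad (align 8)
size 88, align 8
80 − 88 = -8

-8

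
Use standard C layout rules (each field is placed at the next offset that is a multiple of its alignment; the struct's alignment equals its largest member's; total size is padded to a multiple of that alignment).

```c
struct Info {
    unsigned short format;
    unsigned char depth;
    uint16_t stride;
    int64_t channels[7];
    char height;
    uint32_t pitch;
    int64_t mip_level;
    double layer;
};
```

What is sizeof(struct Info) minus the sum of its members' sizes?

@0: format [2B, align 2] → 2
@2: depth [1B, align 1] → 3
+1 pad (align 2)
@4: stride [2B, align 2] → 6
+2 pad (align 8)
@8: channels [56B, align 8] → 64
@64: height [1B, align 1] → 65
+3 pad (align 4)
@68: pitch [4B, align 4] → 72
@72: mip_level [8B, align 8] → 80
@80: layer [8B, align 8] → 88
size 88, align 8
data bytes 82, size 88 → padding 6

6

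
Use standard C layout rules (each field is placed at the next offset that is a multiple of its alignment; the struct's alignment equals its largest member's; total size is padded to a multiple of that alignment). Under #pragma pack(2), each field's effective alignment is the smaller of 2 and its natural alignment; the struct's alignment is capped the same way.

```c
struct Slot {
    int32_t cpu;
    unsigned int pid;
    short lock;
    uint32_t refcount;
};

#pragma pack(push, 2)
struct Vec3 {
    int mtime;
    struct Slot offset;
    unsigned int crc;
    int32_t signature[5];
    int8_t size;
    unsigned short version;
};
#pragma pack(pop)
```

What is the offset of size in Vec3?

44

Slot: 0..4  cpu  (4B, 4-aligned); 4..8  pid  (4B, 4-aligned); 8..10  lock  (2B, 2-aligned); 10..12  -- padding (2B); 12..16  refcount  (4B, 4-aligned); sizeof = 16, alignof = 4
0..4  mtime  (4B, 2-aligned)
4..20  offset  (16B, 2-aligned)
20..24  crc  (4B, 2-aligned)
24..44  signature  (20B, 2-aligned)
44..45  size  (1B, 1-aligned)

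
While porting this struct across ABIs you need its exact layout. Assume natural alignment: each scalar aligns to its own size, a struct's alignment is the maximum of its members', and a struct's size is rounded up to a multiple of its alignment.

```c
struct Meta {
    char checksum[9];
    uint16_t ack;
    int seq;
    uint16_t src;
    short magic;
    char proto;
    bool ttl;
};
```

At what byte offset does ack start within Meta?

@0: checksum [9B, align 1] → 9
+1 pad (align 2)
@10: ack [2B, align 2] → 12

10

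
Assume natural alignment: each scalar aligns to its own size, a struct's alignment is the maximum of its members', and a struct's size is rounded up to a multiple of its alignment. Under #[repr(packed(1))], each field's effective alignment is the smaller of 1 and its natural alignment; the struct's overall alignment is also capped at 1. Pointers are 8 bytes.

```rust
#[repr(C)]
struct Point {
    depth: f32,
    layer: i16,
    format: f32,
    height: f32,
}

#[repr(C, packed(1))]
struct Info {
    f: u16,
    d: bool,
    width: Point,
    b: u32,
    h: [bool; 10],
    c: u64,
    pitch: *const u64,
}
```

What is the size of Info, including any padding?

49

Point: depth at 0 (size 4, align 4) → ends 4; layer at 4 (size 2, align 2) → ends 6; pad 2 to align 4 for format; format at 8 (size 4, align 4) → ends 12; height at 12 (size 4, align 4) → ends 16; total 16 bytes, alignment 4
f at 0 (size 2, align 1) → ends 2
d at 2 (size 1, align 1) → ends 3
width at 3 (size 16, align 1) → ends 19
b at 19 (size 4, align 1) → ends 23
h at 23 (size 10, align 1) → ends 33
c at 33 (size 8, align 1) → ends 41
pitch at 41 (size 8, align 1) → ends 49
total 49 bytes, alignment 1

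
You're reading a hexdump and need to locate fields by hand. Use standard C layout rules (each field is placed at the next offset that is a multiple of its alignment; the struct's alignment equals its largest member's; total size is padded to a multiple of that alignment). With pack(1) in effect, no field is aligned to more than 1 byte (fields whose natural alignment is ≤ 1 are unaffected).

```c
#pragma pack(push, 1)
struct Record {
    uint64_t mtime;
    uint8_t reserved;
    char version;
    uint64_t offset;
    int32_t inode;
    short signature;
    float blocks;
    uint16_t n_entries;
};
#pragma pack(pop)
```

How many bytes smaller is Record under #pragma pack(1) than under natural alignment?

10

natural layout:
  mtime at 0 (size 8, align 8) → ends 8
  reserved at 8 (size 1, align 1) → ends 9
  version at 9 (size 1, align 1) → ends 10
  pad 6 to align 8 for offset
  offset at 16 (size 8, align 8) → ends 24
  inode at 24 (size 4, align 4) → ends 28
  signature at 28 (size 2, align 2) → ends 30
  pad 2 to align 4 for blocks
  blocks at 32 (size 4, align 4) → ends 36
  n_entries at 36 (size 2, align 2) → ends 38
  tail pad 2 to reach multiple of 8
  total 40 bytes, alignment 8
packed(1) layout:
  mtime at 0 (size 8, align 1) → ends 8
  reserved at 8 (size 1, align 1) → ends 9
  version at 9 (size 1, align 1) → ends 10
  offset at 10 (size 8, align 1) → ends 18
  inode at 18 (size 4, align 1) → ends 22
  signature at 22 (size 2, align 1) → ends 24
  blocks at 24 (size 4, align 1) → ends 28
  n_entries at 28 (size 2, align 1) → ends 30
  total 30 bytes, alignment 1
40 − 30 = 10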